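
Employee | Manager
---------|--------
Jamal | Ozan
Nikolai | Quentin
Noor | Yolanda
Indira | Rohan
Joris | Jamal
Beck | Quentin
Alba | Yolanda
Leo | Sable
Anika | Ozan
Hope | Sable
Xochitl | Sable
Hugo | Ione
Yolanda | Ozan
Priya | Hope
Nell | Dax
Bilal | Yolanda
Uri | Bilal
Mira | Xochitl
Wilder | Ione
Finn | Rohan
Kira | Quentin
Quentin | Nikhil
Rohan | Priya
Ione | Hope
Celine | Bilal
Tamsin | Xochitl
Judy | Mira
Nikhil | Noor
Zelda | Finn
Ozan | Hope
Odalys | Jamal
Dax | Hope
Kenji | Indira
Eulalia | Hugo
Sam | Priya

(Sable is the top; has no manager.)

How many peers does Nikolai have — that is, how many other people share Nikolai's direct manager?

Nikolai reports to Quentin. Quentin's other direct reports are Beck, Kira — 2 peers.

2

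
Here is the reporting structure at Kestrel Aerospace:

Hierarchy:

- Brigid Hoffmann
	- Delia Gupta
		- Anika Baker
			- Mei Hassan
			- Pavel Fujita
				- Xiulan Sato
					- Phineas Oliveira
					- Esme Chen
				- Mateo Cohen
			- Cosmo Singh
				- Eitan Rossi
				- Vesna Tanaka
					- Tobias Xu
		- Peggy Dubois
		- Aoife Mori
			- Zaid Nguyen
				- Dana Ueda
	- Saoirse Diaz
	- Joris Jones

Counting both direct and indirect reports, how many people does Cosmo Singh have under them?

3

Cosmo Singh directly manages Eitan Rossi, Vesna Tanaka. Eitan Rossi has no reports. Under Vesna Tanaka: Tobias Xu (1). So Cosmo Singh's organization is 2 direct reports plus everyone under them: 1 + 2 = 3.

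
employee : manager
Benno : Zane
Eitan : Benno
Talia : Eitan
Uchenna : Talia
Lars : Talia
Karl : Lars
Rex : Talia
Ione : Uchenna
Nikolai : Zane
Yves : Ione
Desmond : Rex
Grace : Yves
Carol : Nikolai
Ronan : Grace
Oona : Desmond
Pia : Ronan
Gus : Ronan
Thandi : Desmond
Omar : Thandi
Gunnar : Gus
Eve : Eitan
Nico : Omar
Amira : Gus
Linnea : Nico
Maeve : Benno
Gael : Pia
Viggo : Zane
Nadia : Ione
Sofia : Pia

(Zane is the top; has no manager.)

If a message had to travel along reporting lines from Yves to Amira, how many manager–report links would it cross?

4

Amira is in Yves's organization: the chain from Amira up to Yves is Amira → Gus → Ronan → Grace → Yves, which is 4 links.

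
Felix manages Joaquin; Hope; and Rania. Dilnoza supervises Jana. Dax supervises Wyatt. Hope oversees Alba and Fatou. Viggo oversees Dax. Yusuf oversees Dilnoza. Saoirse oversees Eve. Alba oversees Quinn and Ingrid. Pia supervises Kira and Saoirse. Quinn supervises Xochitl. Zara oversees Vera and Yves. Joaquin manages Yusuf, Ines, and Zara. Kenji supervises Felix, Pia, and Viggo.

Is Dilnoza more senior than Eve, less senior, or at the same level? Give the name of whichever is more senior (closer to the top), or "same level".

Dilnoza is 4 levels below Kenji; Eve is 3. Eve is higher.

Eve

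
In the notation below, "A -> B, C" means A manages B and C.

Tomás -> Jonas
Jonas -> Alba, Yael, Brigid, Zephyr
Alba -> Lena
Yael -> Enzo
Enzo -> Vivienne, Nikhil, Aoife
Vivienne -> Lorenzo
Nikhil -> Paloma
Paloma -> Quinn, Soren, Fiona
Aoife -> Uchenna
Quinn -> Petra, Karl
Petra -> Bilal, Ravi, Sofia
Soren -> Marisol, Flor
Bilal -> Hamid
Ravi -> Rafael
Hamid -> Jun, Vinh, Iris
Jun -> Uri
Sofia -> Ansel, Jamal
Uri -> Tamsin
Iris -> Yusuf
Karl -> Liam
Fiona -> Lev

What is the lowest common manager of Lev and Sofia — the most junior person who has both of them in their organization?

Paloma

Lev's chain of managers is Fiona, Paloma, Nikhil, Enzo, Yael, Jonas, Tomás. Sofia's chain of managers is Petra, Quinn, Paloma, Nikhil, Enzo, Yael, Jonas, Tomás. The first manager that appears in both chains is Paloma.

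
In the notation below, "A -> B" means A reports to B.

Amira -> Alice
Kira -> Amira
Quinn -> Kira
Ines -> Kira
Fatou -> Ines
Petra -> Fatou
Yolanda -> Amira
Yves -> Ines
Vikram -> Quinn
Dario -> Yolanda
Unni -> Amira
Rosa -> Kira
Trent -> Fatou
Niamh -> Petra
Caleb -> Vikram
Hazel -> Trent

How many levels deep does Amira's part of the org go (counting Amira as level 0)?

The longest chain under Amira runs Amira → Kira → Ines → Fatou → Trent → Hazel, which is 5 levels below Amira.

5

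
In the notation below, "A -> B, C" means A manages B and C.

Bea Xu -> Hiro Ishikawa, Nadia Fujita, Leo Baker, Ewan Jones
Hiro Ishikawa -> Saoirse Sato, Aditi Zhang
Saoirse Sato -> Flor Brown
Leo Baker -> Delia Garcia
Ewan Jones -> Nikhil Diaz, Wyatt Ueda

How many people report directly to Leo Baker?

Leo Baker directly manages Delia Garcia. That is 1 direct report.

1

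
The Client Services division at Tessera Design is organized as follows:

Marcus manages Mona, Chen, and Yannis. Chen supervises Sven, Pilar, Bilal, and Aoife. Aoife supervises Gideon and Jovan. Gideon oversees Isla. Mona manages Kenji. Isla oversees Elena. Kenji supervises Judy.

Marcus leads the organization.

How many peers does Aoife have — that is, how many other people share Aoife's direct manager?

3

Aoife reports to Chen. Chen's other direct reports are Bilal, Pilar, Sven — 3 peers.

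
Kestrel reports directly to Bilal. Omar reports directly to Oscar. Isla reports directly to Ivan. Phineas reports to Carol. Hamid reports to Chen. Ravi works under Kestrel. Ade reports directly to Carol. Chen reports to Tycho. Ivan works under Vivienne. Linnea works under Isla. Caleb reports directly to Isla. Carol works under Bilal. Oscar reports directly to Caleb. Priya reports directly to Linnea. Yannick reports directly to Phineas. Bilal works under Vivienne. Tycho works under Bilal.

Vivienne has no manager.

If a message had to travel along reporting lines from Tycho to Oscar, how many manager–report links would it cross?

6

Tycho is 2 levels below Vivienne, and Oscar is 4 levels below Vivienne (their lowest common manager). The shortest path runs up from Tycho to Vivienne and back down to Oscar: 2 + 4 = 6 links.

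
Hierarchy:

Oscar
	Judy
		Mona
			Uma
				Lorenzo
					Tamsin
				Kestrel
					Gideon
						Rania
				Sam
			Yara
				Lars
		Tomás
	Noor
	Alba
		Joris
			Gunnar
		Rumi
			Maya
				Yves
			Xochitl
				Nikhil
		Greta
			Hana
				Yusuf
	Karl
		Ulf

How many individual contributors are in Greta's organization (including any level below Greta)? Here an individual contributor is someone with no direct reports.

1

The only person in Greta's organization with no one reporting to them is Yusuf. That is 1.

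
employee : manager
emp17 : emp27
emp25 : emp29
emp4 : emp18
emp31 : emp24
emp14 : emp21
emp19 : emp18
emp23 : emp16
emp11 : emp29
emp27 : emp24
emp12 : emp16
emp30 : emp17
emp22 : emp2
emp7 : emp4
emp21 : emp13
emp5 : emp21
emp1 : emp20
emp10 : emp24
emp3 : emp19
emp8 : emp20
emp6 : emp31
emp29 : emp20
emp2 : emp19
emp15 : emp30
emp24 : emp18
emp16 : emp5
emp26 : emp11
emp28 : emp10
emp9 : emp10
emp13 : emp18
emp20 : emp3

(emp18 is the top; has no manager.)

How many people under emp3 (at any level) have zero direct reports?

The people in emp3's organization with no one reporting to them are emp1, emp8, emp25, emp26. That is 4.

4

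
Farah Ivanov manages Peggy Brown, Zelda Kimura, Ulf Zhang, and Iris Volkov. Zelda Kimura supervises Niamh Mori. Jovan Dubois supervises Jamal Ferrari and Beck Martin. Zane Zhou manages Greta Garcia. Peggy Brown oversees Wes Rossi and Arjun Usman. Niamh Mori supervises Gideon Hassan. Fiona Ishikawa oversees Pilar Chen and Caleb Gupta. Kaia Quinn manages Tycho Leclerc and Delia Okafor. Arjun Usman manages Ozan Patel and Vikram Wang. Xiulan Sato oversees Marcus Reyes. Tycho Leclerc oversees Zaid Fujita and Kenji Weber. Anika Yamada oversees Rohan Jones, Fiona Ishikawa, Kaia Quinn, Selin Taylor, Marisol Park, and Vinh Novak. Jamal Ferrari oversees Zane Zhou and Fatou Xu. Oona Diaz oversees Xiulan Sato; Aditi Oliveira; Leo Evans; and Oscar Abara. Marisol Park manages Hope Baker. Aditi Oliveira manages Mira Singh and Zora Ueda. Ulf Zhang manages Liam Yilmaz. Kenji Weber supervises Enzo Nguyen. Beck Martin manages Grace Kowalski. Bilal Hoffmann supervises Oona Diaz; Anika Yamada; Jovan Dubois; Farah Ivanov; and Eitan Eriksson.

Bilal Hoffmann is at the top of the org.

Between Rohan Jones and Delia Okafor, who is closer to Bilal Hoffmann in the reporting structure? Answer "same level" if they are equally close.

Rohan Jones is 2 levels below Bilal Hoffmann; Delia Okafor is 3. Rohan Jones is higher.

Rohan Jones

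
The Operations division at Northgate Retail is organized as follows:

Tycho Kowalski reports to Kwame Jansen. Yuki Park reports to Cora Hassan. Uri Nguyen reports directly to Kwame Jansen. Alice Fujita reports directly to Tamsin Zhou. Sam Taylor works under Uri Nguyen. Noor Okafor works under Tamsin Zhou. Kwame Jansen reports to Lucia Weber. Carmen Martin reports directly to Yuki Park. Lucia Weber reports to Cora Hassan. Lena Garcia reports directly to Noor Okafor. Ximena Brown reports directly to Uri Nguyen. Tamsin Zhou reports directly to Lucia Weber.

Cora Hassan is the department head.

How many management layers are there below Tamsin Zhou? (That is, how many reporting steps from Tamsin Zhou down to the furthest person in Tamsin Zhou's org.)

2

The longest chain under Tamsin Zhou runs Tamsin Zhou → Noor Okafor → Lena Garcia, which is 2 levels below Tamsin Zhou.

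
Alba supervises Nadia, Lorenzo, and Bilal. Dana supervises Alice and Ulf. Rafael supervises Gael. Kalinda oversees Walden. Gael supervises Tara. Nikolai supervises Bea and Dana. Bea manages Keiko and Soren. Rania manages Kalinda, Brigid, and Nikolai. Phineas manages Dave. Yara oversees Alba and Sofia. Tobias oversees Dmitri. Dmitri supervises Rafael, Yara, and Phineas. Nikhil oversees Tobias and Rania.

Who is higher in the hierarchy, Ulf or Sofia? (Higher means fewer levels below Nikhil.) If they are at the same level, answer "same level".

Both Ulf and Sofia are 4 levels below Nikhil.

same level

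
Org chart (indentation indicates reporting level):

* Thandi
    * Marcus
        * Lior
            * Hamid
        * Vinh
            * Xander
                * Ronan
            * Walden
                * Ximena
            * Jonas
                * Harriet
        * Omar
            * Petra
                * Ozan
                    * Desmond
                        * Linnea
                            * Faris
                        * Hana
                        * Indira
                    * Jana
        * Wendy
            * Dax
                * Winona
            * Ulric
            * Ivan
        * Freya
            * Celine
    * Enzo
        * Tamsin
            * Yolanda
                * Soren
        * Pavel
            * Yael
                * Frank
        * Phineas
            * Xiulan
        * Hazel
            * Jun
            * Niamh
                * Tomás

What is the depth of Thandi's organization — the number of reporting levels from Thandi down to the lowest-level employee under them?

The longest chain under Thandi runs Thandi → Marcus → Omar → Petra → Ozan → Desmond → Linnea → Faris, which is 7 levels below Thandi.

7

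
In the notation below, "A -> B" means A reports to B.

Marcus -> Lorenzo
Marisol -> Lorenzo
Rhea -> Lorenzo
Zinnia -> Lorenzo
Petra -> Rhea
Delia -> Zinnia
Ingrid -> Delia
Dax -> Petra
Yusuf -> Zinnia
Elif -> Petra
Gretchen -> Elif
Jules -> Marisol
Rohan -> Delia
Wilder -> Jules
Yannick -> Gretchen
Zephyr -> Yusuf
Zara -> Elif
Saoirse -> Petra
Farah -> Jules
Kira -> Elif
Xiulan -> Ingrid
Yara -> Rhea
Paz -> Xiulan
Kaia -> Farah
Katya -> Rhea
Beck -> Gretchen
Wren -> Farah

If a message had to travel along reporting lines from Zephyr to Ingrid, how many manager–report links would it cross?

4

Zephyr is 2 levels below Zinnia, and Ingrid is 2 levels below Zinnia (their lowest common manager). The shortest path runs up from Zephyr to Zinnia and back down to Ingrid: 2 + 2 = 4 links.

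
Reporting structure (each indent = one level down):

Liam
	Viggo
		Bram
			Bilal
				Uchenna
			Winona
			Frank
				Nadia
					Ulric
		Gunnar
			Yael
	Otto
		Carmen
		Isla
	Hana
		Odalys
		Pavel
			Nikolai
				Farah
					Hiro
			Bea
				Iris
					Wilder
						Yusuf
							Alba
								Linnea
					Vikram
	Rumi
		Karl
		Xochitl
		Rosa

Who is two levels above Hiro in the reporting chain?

Hiro reports to Farah, and Farah reports to Nikolai. So Hiro's skip-level manager is Nikolai.

Nikolai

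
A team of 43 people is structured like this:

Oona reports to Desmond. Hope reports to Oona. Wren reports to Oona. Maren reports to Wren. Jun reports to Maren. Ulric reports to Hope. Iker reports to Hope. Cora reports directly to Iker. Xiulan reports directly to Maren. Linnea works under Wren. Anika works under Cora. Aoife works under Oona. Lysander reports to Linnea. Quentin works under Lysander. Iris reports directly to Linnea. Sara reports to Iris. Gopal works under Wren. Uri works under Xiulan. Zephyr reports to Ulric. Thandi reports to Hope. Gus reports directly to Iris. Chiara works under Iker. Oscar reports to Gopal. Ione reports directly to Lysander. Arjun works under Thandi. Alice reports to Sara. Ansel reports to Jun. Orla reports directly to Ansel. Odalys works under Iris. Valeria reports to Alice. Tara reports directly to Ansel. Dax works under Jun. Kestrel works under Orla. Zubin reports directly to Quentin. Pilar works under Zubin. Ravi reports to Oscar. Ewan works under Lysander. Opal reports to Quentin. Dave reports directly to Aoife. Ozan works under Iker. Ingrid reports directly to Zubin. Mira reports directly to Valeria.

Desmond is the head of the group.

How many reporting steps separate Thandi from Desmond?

3

Chain from Thandi up to Desmond: Thandi → Hope → Oona → Desmond. That is 3 steps up, so Thandi is 3 levels below Desmond.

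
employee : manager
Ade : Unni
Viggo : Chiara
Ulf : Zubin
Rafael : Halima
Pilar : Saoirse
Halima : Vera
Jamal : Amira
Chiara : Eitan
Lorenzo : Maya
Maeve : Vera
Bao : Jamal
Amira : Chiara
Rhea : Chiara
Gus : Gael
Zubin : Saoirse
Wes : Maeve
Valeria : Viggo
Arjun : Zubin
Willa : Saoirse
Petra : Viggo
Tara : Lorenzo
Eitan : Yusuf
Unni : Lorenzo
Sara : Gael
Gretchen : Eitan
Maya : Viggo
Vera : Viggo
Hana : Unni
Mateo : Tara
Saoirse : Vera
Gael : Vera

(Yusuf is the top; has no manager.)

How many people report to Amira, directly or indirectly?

Amira directly manages Jamal. Under Jamal: Bao (1). That's 2 in total.

2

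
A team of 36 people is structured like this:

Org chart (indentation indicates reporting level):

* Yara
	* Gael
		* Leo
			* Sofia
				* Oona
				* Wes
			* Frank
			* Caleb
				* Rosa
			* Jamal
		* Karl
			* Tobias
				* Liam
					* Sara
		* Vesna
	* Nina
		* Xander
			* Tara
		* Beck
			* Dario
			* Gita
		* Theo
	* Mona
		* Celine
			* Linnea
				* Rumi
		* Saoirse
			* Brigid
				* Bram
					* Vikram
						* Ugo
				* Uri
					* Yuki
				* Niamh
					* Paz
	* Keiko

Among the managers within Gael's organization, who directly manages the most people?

Leo

Direct-report counts within Gael's organization: Gael has 3; Karl has 1; Tobias has 1; Liam has 1; Leo has 4; Caleb has 1; Sofia has 2. The largest is 4, held by Leo.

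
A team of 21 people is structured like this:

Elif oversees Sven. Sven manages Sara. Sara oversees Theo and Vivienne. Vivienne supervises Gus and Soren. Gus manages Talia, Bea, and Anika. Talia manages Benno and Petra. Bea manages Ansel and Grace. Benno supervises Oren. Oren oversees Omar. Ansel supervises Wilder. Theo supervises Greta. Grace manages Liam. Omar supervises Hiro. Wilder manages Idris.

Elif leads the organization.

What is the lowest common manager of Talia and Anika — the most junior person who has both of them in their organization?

Talia's chain of managers is Gus, Vivienne, Sara, Sven, Elif. Anika's chain of managers is Gus, Vivienne, Sara, Sven, Elif. The first manager that appears in both chains is Gus.

Gus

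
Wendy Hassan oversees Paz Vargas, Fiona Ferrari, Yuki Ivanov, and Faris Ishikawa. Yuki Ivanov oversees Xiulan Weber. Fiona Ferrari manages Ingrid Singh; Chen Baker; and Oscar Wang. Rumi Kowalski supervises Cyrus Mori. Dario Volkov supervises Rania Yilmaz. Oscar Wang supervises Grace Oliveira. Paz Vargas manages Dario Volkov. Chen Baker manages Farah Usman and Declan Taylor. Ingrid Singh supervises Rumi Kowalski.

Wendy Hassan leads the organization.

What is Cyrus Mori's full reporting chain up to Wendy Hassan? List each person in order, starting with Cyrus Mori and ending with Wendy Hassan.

Cyrus Mori -> Rumi Kowalski -> Ingrid Singh -> Fiona Ferrari -> Wendy Hassan

Cyrus Mori reports to Rumi Kowalski. Rumi Kowalski reports to Ingrid Singh. Ingrid Singh reports to Fiona Ferrari. Fiona Ferrari reports to Wendy Hassan. Wendy Hassan is at the top.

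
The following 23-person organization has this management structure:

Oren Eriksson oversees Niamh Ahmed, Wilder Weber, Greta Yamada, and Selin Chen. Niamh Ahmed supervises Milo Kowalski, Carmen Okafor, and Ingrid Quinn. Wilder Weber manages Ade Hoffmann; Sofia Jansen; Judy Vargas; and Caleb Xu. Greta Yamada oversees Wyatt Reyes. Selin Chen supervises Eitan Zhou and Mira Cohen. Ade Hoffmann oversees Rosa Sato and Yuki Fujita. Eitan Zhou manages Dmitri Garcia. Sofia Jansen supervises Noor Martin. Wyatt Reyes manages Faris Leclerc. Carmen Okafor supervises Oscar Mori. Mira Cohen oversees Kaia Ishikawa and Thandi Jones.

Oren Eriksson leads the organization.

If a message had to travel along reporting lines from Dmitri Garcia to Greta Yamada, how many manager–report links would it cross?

Dmitri Garcia is 3 levels below Oren Eriksson, and Greta Yamada is 1 level below Oren Eriksson (their lowest common manager). The shortest path runs up from Dmitri Garcia to Oren Eriksson and back down to Greta Yamada: 3 + 1 = 4 links.

4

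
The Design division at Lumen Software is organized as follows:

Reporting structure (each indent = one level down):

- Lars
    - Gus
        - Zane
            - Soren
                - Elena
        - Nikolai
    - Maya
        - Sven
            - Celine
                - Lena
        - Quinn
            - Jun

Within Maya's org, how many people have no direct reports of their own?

The people in Maya's organization with no one reporting to them are Jun, Lena. That is 2.

2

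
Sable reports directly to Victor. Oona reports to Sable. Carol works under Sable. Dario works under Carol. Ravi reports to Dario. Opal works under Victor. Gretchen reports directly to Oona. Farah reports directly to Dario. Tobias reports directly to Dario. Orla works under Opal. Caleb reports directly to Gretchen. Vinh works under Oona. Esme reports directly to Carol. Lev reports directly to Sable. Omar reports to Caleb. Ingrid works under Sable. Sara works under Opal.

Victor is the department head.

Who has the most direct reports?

Sable

Direct-report counts: Victor has 2; Opal has 2; Sable has 4; Carol has 2; Dario has 3; Oona has 2; Gretchen has 1; Caleb has 1. The largest is 4, held by Sable.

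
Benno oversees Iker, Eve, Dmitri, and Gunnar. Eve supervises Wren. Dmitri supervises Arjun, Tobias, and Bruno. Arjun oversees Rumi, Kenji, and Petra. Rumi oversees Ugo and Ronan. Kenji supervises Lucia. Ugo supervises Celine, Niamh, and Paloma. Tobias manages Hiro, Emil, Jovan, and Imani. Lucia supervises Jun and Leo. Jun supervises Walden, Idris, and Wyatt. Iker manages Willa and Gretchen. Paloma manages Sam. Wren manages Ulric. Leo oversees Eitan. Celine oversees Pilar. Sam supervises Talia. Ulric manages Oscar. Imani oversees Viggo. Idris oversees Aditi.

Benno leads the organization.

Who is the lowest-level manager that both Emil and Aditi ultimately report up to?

Dmitri

Emil's chain of managers is Tobias, Dmitri, Benno. Aditi's chain of managers is Idris, Jun, Lucia, Kenji, Arjun, Dmitri, Benno. The first manager that appears in both chains is Dmitri.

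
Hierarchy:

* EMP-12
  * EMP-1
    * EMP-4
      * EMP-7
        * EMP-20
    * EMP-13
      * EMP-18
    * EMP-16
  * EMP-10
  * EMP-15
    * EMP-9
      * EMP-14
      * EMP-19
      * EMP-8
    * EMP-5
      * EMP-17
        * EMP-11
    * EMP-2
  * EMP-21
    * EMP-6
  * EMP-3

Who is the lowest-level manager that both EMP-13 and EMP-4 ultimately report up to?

EMP-13's chain of managers is EMP-1, EMP-12. EMP-4's chain of managers is EMP-1, EMP-12. The first manager that appears in both chains is EMP-1.

EMP-1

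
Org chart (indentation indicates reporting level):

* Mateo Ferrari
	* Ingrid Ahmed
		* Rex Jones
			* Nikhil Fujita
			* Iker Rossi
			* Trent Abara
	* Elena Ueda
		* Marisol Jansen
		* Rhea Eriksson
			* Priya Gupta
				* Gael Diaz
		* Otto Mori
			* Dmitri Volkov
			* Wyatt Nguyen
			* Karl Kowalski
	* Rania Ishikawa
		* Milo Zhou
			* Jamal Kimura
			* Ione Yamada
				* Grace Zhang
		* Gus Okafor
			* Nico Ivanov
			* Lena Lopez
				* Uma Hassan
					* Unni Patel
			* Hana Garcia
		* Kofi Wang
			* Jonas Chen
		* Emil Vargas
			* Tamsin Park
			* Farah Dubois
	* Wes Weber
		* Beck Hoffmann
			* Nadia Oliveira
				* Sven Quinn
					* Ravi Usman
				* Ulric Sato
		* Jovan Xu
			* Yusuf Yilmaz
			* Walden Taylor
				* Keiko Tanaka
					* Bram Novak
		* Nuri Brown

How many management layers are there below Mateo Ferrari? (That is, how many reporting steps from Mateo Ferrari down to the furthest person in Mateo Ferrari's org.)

The longest chain under Mateo Ferrari runs Mateo Ferrari → Wes Weber → Jovan Xu → Walden Taylor → Keiko Tanaka → Bram Novak, which is 5 levels below Mateo Ferrari.

5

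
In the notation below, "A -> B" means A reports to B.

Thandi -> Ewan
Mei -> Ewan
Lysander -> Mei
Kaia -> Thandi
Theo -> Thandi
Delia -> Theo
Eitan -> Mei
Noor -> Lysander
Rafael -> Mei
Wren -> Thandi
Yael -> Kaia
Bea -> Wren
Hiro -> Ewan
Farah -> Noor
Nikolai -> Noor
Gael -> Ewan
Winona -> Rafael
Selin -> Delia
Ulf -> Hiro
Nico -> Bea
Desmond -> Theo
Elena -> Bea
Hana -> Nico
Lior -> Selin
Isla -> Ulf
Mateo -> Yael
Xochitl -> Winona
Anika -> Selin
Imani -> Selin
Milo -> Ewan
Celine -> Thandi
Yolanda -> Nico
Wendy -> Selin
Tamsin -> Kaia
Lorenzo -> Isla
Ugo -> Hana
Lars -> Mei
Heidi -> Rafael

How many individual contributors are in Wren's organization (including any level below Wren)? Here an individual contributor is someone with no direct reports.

The people in Wren's organization with no one reporting to them are Elena, Yolanda, Ugo. That is 3.

3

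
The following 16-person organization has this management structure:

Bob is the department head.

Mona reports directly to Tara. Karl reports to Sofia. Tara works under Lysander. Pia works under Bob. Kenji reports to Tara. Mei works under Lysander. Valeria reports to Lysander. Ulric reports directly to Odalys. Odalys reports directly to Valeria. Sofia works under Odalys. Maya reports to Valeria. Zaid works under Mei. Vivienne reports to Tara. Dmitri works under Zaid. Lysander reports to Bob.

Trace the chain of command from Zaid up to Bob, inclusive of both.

Zaid -> Mei -> Lysander -> Bob

Zaid reports to Mei. Mei reports to Lysander. Lysander reports to Bob. Bob is at the top.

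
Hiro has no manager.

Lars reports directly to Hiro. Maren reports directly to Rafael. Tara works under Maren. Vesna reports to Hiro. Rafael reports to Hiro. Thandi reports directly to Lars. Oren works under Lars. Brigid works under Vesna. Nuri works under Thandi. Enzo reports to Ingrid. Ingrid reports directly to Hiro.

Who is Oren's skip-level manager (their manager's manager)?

Hiro

Oren reports to Lars, and Lars reports to Hiro. So Oren's skip-level manager is Hiro.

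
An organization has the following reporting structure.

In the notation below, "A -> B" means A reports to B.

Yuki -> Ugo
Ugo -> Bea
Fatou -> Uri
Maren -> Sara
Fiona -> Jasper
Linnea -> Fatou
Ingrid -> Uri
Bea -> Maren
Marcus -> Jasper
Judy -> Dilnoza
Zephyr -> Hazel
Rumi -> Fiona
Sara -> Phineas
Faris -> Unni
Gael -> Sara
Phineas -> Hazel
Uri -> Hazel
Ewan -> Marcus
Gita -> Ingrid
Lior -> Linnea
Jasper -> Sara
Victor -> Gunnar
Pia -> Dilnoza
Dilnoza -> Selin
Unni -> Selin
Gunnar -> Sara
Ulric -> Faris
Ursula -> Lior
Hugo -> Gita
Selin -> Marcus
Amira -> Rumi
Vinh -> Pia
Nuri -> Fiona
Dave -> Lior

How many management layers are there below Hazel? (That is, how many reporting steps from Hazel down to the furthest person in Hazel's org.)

The longest chain under Hazel runs Hazel → Phineas → Sara → Jasper → Marcus → Selin → Unni → Faris → Ulric, which is 8 levels below Hazel.

8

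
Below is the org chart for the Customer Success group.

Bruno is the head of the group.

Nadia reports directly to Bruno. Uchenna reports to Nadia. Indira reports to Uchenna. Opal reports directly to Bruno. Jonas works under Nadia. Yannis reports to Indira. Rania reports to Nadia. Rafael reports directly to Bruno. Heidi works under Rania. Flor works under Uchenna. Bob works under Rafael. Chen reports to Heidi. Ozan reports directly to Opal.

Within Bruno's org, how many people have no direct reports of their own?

6

The people in Bruno's organization with no one reporting to them are Bob, Ozan, Chen, Jonas, Flor, Yannis. That is 6.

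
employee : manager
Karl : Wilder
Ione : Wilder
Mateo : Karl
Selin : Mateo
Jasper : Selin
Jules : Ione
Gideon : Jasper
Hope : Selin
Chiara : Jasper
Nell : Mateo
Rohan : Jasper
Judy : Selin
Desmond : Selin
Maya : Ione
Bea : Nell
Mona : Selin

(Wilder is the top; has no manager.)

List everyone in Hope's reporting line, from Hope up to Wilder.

Hope reports to Selin. Selin reports to Mateo. Mateo reports to Karl. Karl reports to Wilder. Wilder is at the top.

Hope -> Selin -> Mateo -> Karl -> Wilder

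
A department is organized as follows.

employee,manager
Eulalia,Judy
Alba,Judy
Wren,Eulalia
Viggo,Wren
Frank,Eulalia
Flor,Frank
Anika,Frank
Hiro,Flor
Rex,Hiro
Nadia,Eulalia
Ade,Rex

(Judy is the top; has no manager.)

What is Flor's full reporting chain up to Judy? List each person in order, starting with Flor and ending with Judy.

Flor -> Frank -> Eulalia -> Judy

Flor reports to Frank. Frank reports to Eulalia. Eulalia reports to Judy. Judy is at the top.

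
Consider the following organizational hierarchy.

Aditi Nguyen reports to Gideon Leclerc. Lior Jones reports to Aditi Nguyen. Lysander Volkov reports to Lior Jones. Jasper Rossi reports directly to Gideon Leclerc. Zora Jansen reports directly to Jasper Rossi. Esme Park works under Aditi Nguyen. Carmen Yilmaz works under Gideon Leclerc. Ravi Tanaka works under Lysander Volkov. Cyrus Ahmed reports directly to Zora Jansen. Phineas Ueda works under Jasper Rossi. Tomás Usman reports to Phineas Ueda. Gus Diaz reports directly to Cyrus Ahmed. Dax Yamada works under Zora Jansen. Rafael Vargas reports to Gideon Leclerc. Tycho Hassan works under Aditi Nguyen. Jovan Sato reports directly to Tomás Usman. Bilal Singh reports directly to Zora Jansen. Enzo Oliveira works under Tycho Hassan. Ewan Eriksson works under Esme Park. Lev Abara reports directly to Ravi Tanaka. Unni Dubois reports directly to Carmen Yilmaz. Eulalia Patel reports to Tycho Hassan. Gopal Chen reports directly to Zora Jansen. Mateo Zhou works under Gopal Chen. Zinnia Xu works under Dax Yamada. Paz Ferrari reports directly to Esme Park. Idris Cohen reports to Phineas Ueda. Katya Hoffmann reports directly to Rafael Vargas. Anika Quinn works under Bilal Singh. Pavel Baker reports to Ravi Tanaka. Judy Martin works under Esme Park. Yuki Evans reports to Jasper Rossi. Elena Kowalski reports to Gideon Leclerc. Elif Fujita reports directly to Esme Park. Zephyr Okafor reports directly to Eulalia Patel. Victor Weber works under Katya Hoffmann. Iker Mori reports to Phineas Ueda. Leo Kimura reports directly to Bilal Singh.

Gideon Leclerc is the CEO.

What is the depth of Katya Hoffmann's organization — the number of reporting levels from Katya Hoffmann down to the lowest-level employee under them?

1

The longest chain under Katya Hoffmann runs Katya Hoffmann → Victor Weber, which is 1 level below Katya Hoffmann.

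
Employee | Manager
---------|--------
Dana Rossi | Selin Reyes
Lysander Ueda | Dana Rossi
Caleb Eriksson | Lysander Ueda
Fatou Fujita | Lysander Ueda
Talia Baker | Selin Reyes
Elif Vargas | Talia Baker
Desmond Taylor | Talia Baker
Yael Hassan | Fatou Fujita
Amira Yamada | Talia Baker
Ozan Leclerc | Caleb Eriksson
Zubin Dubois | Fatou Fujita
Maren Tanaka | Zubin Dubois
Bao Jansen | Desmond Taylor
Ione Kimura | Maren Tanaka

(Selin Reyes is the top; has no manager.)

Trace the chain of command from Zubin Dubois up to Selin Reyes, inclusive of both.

Zubin Dubois -> Fatou Fujita -> Lysander Ueda -> Dana Rossi -> Selin Reyes

Zubin Dubois reports to Fatou Fujita. Fatou Fujita reports to Lysander Ueda. Lysander Ueda reports to Dana Rossi. Dana Rossi reports to Selin Reyes. Selin Reyes is at the top.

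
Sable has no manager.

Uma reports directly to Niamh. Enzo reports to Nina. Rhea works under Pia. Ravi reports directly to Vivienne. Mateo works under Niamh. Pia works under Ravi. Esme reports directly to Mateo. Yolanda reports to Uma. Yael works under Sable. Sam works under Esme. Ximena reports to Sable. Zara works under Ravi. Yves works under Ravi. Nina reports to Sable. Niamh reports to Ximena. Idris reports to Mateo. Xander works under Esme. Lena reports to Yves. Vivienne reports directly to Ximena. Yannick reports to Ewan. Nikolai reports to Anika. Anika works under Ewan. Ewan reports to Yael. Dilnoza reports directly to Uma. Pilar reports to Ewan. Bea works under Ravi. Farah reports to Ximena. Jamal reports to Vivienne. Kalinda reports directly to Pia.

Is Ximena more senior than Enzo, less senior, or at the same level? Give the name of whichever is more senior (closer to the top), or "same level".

Ximena

Ximena is 1 level below Sable; Enzo is 2. Ximena is higher.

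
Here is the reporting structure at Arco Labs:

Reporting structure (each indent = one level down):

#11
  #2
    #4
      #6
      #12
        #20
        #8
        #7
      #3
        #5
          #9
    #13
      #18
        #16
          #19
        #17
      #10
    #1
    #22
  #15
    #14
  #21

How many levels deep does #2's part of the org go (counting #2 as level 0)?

The longest chain under #2 runs #2 → #13 → #18 → #16 → #19, which is 4 levels below #2.

4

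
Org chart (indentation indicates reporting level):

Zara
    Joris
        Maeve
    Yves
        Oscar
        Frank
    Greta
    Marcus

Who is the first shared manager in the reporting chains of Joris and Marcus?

Zara

Joris's chain of managers is Zara. Marcus's chain of managers is Zara. The first manager that appears in both chains is Zara.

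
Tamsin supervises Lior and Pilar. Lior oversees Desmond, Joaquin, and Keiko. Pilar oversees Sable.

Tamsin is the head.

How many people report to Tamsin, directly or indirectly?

Tamsin directly manages Lior, Pilar. Under Lior: Keiko, Joaquin, Desmond (3). Under Pilar: Sable (1). So Tamsin's organization is 2 direct reports plus everyone under them: 4 + 2 = 6.

6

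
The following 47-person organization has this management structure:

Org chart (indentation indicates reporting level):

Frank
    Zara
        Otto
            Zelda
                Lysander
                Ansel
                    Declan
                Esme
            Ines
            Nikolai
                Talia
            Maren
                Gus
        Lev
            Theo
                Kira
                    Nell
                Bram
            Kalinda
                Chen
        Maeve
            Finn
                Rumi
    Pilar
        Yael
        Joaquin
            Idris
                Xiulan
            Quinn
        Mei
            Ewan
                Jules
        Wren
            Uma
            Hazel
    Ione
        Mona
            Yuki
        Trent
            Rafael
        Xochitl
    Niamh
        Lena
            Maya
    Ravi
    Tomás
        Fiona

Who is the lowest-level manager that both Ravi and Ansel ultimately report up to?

Ravi's chain of managers is Frank. Ansel's chain of managers is Zelda, Otto, Zara, Frank. The first manager that appears in both chains is Frank.

Frank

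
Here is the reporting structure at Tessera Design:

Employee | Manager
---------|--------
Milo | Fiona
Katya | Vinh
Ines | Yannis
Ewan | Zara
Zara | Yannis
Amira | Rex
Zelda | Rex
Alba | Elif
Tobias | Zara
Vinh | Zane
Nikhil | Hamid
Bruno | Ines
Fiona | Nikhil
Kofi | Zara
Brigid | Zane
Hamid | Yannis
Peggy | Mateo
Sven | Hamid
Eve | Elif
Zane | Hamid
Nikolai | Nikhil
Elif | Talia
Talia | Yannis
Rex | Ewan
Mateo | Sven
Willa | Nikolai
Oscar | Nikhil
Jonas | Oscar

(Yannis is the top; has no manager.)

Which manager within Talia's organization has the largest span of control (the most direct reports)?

Elif

Direct-report counts within Talia's organization: Talia has 1; Elif has 2. The largest is 2, held by Elif.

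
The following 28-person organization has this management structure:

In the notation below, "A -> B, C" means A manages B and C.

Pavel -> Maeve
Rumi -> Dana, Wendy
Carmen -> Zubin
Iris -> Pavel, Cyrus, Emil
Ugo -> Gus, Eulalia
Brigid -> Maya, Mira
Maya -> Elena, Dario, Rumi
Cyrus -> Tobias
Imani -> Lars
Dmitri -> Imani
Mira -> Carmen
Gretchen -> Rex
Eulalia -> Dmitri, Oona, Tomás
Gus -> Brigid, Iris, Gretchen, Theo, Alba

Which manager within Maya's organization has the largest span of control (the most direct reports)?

Maya

Direct-report counts within Maya's organization: Maya has 3; Rumi has 2. The largest is 3, held by Maya.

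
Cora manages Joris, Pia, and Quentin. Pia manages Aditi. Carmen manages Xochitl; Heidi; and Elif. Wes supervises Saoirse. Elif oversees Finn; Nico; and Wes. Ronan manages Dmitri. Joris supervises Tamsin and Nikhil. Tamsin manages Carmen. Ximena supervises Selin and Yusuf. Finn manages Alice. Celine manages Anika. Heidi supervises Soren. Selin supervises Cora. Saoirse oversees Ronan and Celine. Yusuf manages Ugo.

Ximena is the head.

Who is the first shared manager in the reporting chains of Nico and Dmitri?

Elif

Nico's chain of managers is Elif, Carmen, Tamsin, Joris, Cora, Selin, Ximena. Dmitri's chain of managers is Ronan, Saoirse, Wes, Elif, Carmen, Tamsin, Joris, Cora, Selin, Ximena. The first manager that appears in both chains is Elif.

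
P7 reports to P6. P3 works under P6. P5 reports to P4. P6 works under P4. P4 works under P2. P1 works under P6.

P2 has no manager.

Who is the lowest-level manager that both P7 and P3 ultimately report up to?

P7's chain of managers is P6, P4, P2. P3's chain of managers is P6, P4, P2. The first manager that appears in both chains is P6.

P6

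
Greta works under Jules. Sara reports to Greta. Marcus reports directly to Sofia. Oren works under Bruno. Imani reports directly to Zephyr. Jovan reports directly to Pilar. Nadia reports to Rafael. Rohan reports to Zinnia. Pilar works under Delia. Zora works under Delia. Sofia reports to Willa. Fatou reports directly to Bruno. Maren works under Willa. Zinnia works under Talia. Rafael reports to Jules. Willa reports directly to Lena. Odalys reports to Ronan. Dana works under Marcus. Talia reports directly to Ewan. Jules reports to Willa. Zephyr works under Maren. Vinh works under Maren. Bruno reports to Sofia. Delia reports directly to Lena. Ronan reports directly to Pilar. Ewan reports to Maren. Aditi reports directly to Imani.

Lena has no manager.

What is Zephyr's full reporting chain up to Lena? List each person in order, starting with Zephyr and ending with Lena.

Zephyr reports to Maren. Maren reports to Willa. Willa reports to Lena. Lena is at the top.

Zephyr -> Maren -> Willa -> Lena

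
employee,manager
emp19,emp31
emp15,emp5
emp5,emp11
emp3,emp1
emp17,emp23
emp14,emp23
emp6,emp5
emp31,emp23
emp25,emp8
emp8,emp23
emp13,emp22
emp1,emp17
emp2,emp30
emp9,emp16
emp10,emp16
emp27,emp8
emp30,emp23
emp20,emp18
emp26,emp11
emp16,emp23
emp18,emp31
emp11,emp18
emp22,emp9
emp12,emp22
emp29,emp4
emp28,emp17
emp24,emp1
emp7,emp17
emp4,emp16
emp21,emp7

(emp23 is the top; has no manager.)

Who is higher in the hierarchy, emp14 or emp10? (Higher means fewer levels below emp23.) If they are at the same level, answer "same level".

emp14 is 1 level below emp23; emp10 is 2. emp14 is higher.

emp14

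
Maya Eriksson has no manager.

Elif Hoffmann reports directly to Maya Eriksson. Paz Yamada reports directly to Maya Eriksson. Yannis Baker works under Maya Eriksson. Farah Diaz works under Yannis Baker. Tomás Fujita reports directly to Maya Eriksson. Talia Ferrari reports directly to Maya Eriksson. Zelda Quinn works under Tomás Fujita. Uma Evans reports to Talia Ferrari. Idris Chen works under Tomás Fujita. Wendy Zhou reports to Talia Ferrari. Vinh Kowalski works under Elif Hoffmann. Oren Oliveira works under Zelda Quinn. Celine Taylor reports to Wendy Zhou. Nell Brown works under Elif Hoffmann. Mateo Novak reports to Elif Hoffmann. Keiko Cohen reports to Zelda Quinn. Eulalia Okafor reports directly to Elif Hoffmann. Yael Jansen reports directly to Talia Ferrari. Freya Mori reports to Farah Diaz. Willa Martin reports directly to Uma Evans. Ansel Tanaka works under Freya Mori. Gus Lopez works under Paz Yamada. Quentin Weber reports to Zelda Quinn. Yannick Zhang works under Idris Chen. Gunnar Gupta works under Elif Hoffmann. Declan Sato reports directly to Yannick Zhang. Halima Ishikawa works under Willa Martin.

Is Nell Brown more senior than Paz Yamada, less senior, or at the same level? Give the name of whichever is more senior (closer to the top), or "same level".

Paz Yamada

Nell Brown is 2 levels below Maya Eriksson; Paz Yamada is 1. Paz Yamada is higher.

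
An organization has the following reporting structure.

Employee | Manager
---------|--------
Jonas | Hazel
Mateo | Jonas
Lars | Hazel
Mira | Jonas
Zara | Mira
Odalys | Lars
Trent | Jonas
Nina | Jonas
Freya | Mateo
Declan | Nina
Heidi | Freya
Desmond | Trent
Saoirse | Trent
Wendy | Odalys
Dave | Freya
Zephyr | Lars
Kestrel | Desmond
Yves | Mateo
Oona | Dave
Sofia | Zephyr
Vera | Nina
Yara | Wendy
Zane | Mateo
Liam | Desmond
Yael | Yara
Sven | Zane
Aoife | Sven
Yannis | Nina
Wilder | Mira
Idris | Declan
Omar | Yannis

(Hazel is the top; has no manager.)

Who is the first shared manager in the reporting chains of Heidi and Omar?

Heidi's chain of managers is Freya, Mateo, Jonas, Hazel. Omar's chain of managers is Yannis, Nina, Jonas, Hazel. The first manager that appears in both chains is Jonas.

Jonas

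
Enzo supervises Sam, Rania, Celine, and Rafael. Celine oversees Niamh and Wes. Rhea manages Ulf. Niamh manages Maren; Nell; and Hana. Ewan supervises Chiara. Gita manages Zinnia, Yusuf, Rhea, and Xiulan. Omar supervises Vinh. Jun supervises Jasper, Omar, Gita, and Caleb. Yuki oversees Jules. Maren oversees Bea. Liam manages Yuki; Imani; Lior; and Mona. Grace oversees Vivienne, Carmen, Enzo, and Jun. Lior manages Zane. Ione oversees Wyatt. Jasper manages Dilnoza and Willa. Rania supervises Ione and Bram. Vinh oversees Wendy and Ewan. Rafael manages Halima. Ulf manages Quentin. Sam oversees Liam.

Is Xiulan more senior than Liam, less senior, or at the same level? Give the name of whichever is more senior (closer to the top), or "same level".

Both Xiulan and Liam are 3 levels below Grace.

same level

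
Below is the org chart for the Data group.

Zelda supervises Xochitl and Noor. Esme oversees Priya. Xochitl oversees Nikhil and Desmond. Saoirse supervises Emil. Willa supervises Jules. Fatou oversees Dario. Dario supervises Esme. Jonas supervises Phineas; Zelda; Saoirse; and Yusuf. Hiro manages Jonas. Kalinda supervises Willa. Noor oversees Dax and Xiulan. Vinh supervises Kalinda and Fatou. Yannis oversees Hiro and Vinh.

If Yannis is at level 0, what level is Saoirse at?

3

Chain from Saoirse up to Yannis: Saoirse → Jonas → Hiro → Yannis. That is 3 steps up, so Saoirse is 3 levels below Yannis.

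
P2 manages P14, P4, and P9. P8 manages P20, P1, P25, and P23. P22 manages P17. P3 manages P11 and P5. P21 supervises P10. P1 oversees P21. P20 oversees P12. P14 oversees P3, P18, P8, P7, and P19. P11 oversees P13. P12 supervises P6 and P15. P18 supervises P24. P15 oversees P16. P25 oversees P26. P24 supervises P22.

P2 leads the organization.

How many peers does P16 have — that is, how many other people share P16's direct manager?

0

P16 reports to P15, and P15 has no other direct reports. P16 has 0 peers.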